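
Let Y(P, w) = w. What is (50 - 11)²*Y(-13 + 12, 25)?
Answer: 38025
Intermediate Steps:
(50 - 11)²*Y(-13 + 12, 25) = (50 - 11)²*25 = 39²*25 = 1521*25 = 38025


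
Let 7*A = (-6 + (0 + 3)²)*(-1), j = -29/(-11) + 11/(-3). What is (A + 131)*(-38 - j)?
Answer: -1115080/231 ≈ -4827.2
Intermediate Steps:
j = -34/33 (j = -29*(-1/11) + 11*(-⅓) = 29/11 - 11/3 = -34/33 ≈ -1.0303)
A = -3/7 (A = ((-6 + (0 + 3)²)*(-1))/7 = ((-6 + 3²)*(-1))/7 = ((-6 + 9)*(-1))/7 = (3*(-1))/7 = (⅐)*(-3) = -3/7 ≈ -0.42857)
(A + 131)*(-38 - j) = (-3/7 + 131)*(-38 - 1*(-34/33)) = 914*(-38 + 34/33)/7 = (914/7)*(-1220/33) = -1115080/231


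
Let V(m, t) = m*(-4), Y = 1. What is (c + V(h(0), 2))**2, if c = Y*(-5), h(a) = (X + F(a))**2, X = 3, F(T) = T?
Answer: 1681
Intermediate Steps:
h(a) = (3 + a)**2
V(m, t) = -4*m
c = -5 (c = 1*(-5) = -5)
(c + V(h(0), 2))**2 = (-5 - 4*(3 + 0)**2)**2 = (-5 - 4*3**2)**2 = (-5 - 4*9)**2 = (-5 - 36)**2 = (-41)**2 = 1681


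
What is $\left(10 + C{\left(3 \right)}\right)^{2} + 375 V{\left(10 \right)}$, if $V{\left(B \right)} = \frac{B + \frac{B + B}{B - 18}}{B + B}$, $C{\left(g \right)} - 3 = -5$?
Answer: $\frac{1637}{8} \approx 204.63$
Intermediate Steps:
$C{\left(g \right)} = -2$ ($C{\left(g \right)} = 3 - 5 = -2$)
$V{\left(B \right)} = \frac{B + \frac{2 B}{-18 + B}}{2 B}$
$\left(10 + C{\left(3 \right)}\right)^{2} + 375 V{\left(10 \right)} = \left(10 - 2\right)^{2} + 375 \frac{-16 + 10}{2 \left(-18 + 10\right)} = 8^{2} + 375 \cdot \frac{1}{2} \frac{1}{-8} \left(-6\right) = 64 + 375 \cdot \frac{1}{2} \left(- \frac{1}{8}\right) \left(-6\right) = 64 + 375 \cdot \frac{3}{8} = 64 + \frac{1125}{8} = \frac{1637}{8}$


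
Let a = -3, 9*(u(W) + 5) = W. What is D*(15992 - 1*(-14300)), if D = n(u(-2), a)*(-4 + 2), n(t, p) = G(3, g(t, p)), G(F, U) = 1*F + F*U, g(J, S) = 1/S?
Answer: -121168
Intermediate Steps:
u(W) = -5 + W/9
G(F, U) = F + F*U
n(t, p) = 3 + 3/p (n(t, p) = 3*(1 + 1/p) = 3 + 3/p)
D = -4 (D = (3 + 3/(-3))*(-4 + 2) = (3 + 3*(-⅓))*(-2) = (3 - 1)*(-2) = 2*(-2) = -4)
D*(15992 - 1*(-14300)) = -4*(15992 - 1*(-14300)) = -4*(15992 + 14300) = -4*30292 = -121168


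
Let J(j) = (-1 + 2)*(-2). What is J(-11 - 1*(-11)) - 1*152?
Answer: -154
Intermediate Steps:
J(j) = -2 (J(j) = 1*(-2) = -2)
J(-11 - 1*(-11)) - 1*152 = -2 - 1*152 = -2 - 152 = -154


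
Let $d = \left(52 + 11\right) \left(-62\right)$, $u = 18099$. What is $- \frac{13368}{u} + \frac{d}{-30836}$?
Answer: $- \frac{56920159}{93016794} \approx -0.61193$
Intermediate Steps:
$d = -3906$ ($d = 63 \left(-62\right) = -3906$)
$- \frac{13368}{u} + \frac{d}{-30836} = - \frac{13368}{18099} - \frac{3906}{-30836} = \left(-13368\right) \frac{1}{18099} - - \frac{1953}{15418} = - \frac{4456}{6033} + \frac{1953}{15418} = - \frac{56920159}{93016794}$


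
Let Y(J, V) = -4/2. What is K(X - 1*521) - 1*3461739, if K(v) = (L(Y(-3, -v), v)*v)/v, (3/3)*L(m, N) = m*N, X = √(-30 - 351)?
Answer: -3460697 - 2*I*√381 ≈ -3.4607e+6 - 39.038*I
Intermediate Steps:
X = I*√381 (X = √(-381) = I*√381 ≈ 19.519*I)
Y(J, V) = -2 (Y(J, V) = -4*½ = -2)
L(m, N) = N*m (L(m, N) = m*N = N*m)
K(v) = -2*v (K(v) = ((v*(-2))*v)/v = ((-2*v)*v)/v = (-2*v²)/v = -2*v)
K(X - 1*521) - 1*3461739 = -2*(I*√381 - 1*521) - 1*3461739 = -2*(I*√381 - 521) - 3461739 = -2*(-521 + I*√381) - 3461739 = (1042 - 2*I*√381) - 3461739 = -3460697 - 2*I*√381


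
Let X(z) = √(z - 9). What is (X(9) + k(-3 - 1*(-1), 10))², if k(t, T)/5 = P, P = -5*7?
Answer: 30625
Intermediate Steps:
X(z) = √(-9 + z)
P = -35
k(t, T) = -175 (k(t, T) = 5*(-35) = -175)
(X(9) + k(-3 - 1*(-1), 10))² = (√(-9 + 9) - 175)² = (√0 - 175)² = (0 - 175)² = (-175)² = 30625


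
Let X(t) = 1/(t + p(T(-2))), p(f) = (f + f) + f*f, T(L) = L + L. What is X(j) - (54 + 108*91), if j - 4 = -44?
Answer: -316225/32 ≈ -9882.0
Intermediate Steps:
j = -40 (j = 4 - 44 = -40)
T(L) = 2*L
p(f) = f² + 2*f (p(f) = 2*f + f² = f² + 2*f)
X(t) = 1/(8 + t) (X(t) = 1/(t + (2*(-2))*(2 + 2*(-2))) = 1/(t - 4*(2 - 4)) = 1/(t - 4*(-2)) = 1/(t + 8) = 1/(8 + t))
X(j) - (54 + 108*91) = 1/(8 - 40) - (54 + 108*91) = 1/(-32) - (54 + 9828) = -1/32 - 1*9882 = -1/32 - 9882 = -316225/32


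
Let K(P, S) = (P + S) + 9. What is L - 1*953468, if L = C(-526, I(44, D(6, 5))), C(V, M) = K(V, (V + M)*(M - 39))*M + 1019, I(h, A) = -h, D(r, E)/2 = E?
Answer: -3011341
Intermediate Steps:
D(r, E) = 2*E
K(P, S) = 9 + P + S
C(V, M) = 1019 + M*(9 + V + (-39 + M)*(M + V)) (C(V, M) = (9 + V + (V + M)*(M - 39))*M + 1019 = (9 + V + (M + V)*(-39 + M))*M + 1019 = (9 + V + (-39 + M)*(M + V))*M + 1019 = M*(9 + V + (-39 + M)*(M + V)) + 1019 = 1019 + M*(9 + V + (-39 + M)*(M + V)))
L = -2057873 (L = 1019 + (-1*44)*(9 + (-1*44)**2 - (-39)*44 - 38*(-526) - 1*44*(-526)) = 1019 - 44*(9 + (-44)**2 - 39*(-44) + 19988 - 44*(-526)) = 1019 - 44*(9 + 1936 + 1716 + 19988 + 23144) = 1019 - 44*46793 = 1019 - 2058892 = -2057873)
L - 1*953468 = -2057873 - 1*953468 = -2057873 - 953468 = -3011341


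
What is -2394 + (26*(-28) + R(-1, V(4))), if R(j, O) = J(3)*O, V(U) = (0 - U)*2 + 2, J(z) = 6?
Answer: -3158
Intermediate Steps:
V(U) = 2 - 2*U (V(U) = -U*2 + 2 = -2*U + 2 = 2 - 2*U)
R(j, O) = 6*O
-2394 + (26*(-28) + R(-1, V(4))) = -2394 + (26*(-28) + 6*(2 - 2*4)) = -2394 + (-728 + 6*(2 - 8)) = -2394 + (-728 + 6*(-6)) = -2394 + (-728 - 36) = -2394 - 764 = -3158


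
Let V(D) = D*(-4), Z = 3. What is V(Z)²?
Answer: 144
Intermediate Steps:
V(D) = -4*D
V(Z)² = (-4*3)² = (-12)² = 144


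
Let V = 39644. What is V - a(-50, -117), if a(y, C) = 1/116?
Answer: 4598703/116 ≈ 39644.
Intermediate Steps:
a(y, C) = 1/116
V - a(-50, -117) = 39644 - 1*1/116 = 39644 - 1/116 = 4598703/116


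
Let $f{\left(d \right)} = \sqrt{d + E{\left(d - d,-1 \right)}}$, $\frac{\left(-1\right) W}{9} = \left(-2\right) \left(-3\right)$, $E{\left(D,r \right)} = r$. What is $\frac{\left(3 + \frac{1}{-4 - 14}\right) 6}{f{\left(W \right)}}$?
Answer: $- \frac{53 i \sqrt{55}}{165} \approx - 2.3822 i$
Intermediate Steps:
$W = -54$ ($W = - 9 \left(\left(-2\right) \left(-3\right)\right) = \left(-9\right) 6 = -54$)
$f{\left(d \right)} = \sqrt{-1 + d}$ ($f{\left(d \right)} = \sqrt{d - 1} = \sqrt{-1 + d}$)
$\frac{\left(3 + \frac{1}{-4 - 14}\right) 6}{f{\left(W \right)}} = \frac{\left(3 + \frac{1}{-4 - 14}\right) 6}{\sqrt{-1 - 54}} = \frac{\left(3 + \frac{1}{-18}\right) 6}{\sqrt{-55}} = \frac{\left(3 - \frac{1}{18}\right) 6}{i \sqrt{55}} = \frac{53}{18} \cdot 6 \left(- \frac{i \sqrt{55}}{55}\right) = \frac{53 \left(- \frac{i \sqrt{55}}{55}\right)}{3} = - \frac{53 i \sqrt{55}}{165}$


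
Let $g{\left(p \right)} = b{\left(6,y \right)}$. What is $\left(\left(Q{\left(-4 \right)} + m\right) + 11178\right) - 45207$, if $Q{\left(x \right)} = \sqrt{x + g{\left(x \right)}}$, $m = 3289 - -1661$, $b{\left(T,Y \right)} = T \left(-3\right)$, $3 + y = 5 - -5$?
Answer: $-29079 + i \sqrt{22} \approx -29079.0 + 4.6904 i$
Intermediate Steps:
$y = 7$ ($y = -3 + \left(5 - -5\right) = -3 + \left(5 + 5\right) = -3 + 10 = 7$)
$b{\left(T,Y \right)} = - 3 T$
$g{\left(p \right)} = -18$ ($g{\left(p \right)} = \left(-3\right) 6 = -18$)
$m = 4950$ ($m = 3289 + 1661 = 4950$)
$Q{\left(x \right)} = \sqrt{-18 + x}$ ($Q{\left(x \right)} = \sqrt{x - 18} = \sqrt{-18 + x}$)
$\left(\left(Q{\left(-4 \right)} + m\right) + 11178\right) - 45207 = \left(\left(\sqrt{-18 - 4} + 4950\right) + 11178\right) - 45207 = \left(\left(\sqrt{-22} + 4950\right) + 11178\right) - 45207 = \left(\left(i \sqrt{22} + 4950\right) + 11178\right) - 45207 = \left(\left(4950 + i \sqrt{22}\right) + 11178\right) - 45207 = \left(16128 + i \sqrt{22}\right) - 45207 = -29079 + i \sqrt{22}$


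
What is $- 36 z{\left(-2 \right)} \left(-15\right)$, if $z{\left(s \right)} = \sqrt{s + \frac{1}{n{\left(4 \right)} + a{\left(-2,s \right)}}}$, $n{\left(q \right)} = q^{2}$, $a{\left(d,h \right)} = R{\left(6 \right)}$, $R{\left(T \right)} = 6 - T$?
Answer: $135 i \sqrt{31} \approx 751.65 i$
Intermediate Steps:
$a{\left(d,h \right)} = 0$ ($a{\left(d,h \right)} = 6 - 6 = 0$)
$z{\left(s \right)} = \sqrt{\frac{1}{16} + s}$ ($z{\left(s \right)} = \sqrt{s + \frac{1}{4^{2} + 0}} = \sqrt{s + \frac{1}{16 + 0}} = \sqrt{s + \frac{1}{16}} = \sqrt{\frac{1}{16} + s}$)
$- 36 z{\left(-2 \right)} \left(-15\right) = - 36 \frac{\sqrt{1 + 16 \left(-2\right)}}{4} \left(-15\right) = - 36 \frac{\sqrt{1 - 32}}{4} \left(-15\right) = - 36 \frac{\sqrt{-31}}{4} \left(-15\right) = - 36 \frac{i \sqrt{31}}{4} \left(-15\right) = - 9 i \sqrt{31} \left(-15\right) = 135 i \sqrt{31}$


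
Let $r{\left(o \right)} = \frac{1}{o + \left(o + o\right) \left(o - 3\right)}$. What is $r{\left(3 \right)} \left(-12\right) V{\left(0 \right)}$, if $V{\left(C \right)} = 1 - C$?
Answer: $-4$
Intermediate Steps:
$r{\left(o \right)} = \frac{1}{o + 2 o \left(-3 + o\right)}$
$r{\left(3 \right)} \left(-12\right) V{\left(0 \right)} = \frac{1}{3 \left(-5 + 2 \cdot 3\right)} \left(-12\right) \left(1 - 0\right) = \frac{1}{3 \left(-5 + 6\right)} \left(-12\right) \left(1 + 0\right) = \frac{1}{3 \cdot 1} \left(-12\right) 1 = \frac{1}{3} \cdot 1 \left(-12\right) 1 = \frac{1}{3} \left(-12\right) 1 = \left(-4\right) 1 = -4$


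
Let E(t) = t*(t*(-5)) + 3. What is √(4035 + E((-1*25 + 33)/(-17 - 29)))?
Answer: √2136022/23 ≈ 63.544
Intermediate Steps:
E(t) = 3 - 5*t² (E(t) = t*(-5*t) + 3 = -5*t² + 3 = 3 - 5*t²)
√(4035 + E((-1*25 + 33)/(-17 - 29))) = √(4035 + (3 - 5*(-1*25 + 33)²/(-17 - 29)²)) = √(4035 + (3 - 5*(-25 + 33)²/2116)) = √(4035 + (3 - 5*(8*(-1/46))²)) = √(4035 + (3 - 5*(-4/23)²)) = √(4035 + (3 - 5*16/529)) = √(4035 + (3 - 80/529)) = √(4035 + 1507/529) = √(2136022/529) = √2136022/23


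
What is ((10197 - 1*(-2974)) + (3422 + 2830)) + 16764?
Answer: 36187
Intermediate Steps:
((10197 - 1*(-2974)) + (3422 + 2830)) + 16764 = ((10197 + 2974) + 6252) + 16764 = (13171 + 6252) + 16764 = 19423 + 16764 = 36187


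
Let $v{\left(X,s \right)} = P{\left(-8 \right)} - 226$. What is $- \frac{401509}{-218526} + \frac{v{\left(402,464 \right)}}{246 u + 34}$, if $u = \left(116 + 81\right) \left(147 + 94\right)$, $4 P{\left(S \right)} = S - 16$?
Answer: $\frac{146541371261}{79757728743} \approx 1.8373$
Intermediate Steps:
$P{\left(S \right)} = -4 + \frac{S}{4}$ ($P{\left(S \right)} = \frac{S - 16}{4} = \frac{-16 + S}{4} = -4 + \frac{S}{4}$)
$u = 47477$ ($u = 197 \cdot 241 = 47477$)
$v{\left(X,s \right)} = -232$ ($v{\left(X,s \right)} = \left(-4 + \frac{1}{4} \left(-8\right)\right) - 226 = \left(-4 - 2\right) - 226 = -6 - 226 = -232$)
$- \frac{401509}{-218526} + \frac{v{\left(402,464 \right)}}{246 u + 34} = - \frac{401509}{-218526} - \frac{232}{246 \cdot 47477 + 34} = \left(-401509\right) \left(- \frac{1}{218526}\right) - \frac{232}{11679342 + 34} = \frac{401509}{218526} - \frac{232}{11679376} = \frac{401509}{218526} - \frac{29}{1459922} = \frac{146541371261}{79757728743}$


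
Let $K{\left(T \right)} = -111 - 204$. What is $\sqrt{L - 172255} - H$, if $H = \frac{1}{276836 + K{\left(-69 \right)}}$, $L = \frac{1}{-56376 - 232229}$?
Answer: $- \frac{1}{276521} + \frac{6 i \sqrt{398544699786805}}{288605} \approx -3.6164 \cdot 10^{-6} + 415.04 i$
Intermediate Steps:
$L = - \frac{1}{288605}$ ($L = \frac{1}{-288605} = - \frac{1}{288605} \approx -3.4649 \cdot 10^{-6}$)
$K{\left(T \right)} = -315$
$H = \frac{1}{276521}$ ($H = \frac{1}{276836 - 315} = \frac{1}{276521} \approx 3.6164 \cdot 10^{-6}$)
$\sqrt{L - 172255} - H = \sqrt{- \frac{1}{288605} - 172255} - \frac{1}{276521} = \sqrt{- \frac{49713654276}{288605}} - \frac{1}{276521} = \frac{6 i \sqrt{398544699786805}}{288605} - \frac{1}{276521} = - \frac{1}{276521} + \frac{6 i \sqrt{398544699786805}}{288605}$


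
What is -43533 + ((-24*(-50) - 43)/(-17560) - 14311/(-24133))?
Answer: -18447994591561/423775480 ≈ -43533.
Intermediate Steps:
-43533 + ((-24*(-50) - 43)/(-17560) - 14311/(-24133)) = -43533 + ((1200 - 43)*(-1/17560) - 14311*(-1/24133)) = -43533 + (1157*(-1/17560) + 14311/24133) = -43533 + (-1157/17560 + 14311/24133) = -43533 + 223379279/423775480 = -18447994591561/423775480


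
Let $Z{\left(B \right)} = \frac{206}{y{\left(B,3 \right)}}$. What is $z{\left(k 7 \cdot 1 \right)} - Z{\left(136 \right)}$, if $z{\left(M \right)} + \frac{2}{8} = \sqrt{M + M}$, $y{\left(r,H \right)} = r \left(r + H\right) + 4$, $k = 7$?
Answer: $- \frac{4933}{18908} + 7 \sqrt{2} \approx 9.6386$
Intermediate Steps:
$y{\left(r,H \right)} = 4 + r \left(H + r\right)$ ($y{\left(r,H \right)} = r \left(H + r\right) + 4 = 4 + r \left(H + r\right)$)
$Z{\left(B \right)} = \frac{206}{4 + B^{2} + 3 B}$
$z{\left(M \right)} = - \frac{1}{4} + \sqrt{2} \sqrt{M}$ ($z{\left(M \right)} = - \frac{1}{4} + \sqrt{M + M} = - \frac{1}{4} + \sqrt{2 M} = - \frac{1}{4} + \sqrt{2} \sqrt{M}$)
$z{\left(k 7 \cdot 1 \right)} - Z{\left(136 \right)} = \left(- \frac{1}{4} + \sqrt{2} \sqrt{7 \cdot 7 \cdot 1}\right) - \frac{206}{4 + 136^{2} + 3 \cdot 136} = \left(- \frac{1}{4} + \sqrt{2} \sqrt{49 \cdot 1}\right) - \frac{206}{4 + 18496 + 408} = \left(- \frac{1}{4} + \sqrt{2} \sqrt{49}\right) - \frac{206}{18908} = \left(- \frac{1}{4} + \sqrt{2} \cdot 7\right) - 206 \cdot \frac{1}{18908} = \left(- \frac{1}{4} + 7 \sqrt{2}\right) - \frac{103}{9454} = - \frac{4933}{18908} + 7 \sqrt{2}$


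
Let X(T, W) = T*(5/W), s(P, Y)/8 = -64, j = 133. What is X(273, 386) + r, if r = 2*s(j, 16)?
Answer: -393899/386 ≈ -1020.5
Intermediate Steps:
s(P, Y) = -512 (s(P, Y) = 8*(-64) = -512)
X(T, W) = 5*T/W
r = -1024 (r = 2*(-512) = -1024)
X(273, 386) + r = 5*273/386 - 1024 = 5*273*(1/386) - 1024 = 1365/386 - 1024 = -393899/386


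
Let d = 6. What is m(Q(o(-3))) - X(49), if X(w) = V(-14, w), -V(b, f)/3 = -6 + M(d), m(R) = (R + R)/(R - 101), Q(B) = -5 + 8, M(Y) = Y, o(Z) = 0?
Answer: -3/49 ≈ -0.061224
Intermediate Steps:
Q(B) = 3
m(R) = 2*R/(-101 + R) (m(R) = (2*R)/(-101 + R) = 2*R/(-101 + R))
V(b, f) = 0 (V(b, f) = -3*(-6 + 6) = -3*0 = 0)
X(w) = 0
m(Q(o(-3))) - X(49) = 2*3/(-101 + 3) - 1*0 = 2*3/(-98) + 0 = 2*3*(-1/98) + 0 = -3/49 + 0 = -3/49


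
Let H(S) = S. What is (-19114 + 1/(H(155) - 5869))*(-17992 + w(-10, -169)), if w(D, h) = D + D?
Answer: 983611877382/2857 ≈ 3.4428e+8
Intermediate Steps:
w(D, h) = 2*D
(-19114 + 1/(H(155) - 5869))*(-17992 + w(-10, -169)) = (-19114 + 1/(155 - 5869))*(-17992 + 2*(-10)) = (-19114 + 1/(-5714))*(-17992 - 20) = (-19114 - 1/5714)*(-18012) = -109217397/5714*(-18012) = 983611877382/2857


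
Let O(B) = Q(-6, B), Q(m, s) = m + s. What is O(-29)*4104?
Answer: -143640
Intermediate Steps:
O(B) = -6 + B
O(-29)*4104 = (-6 - 29)*4104 = -35*4104 = -143640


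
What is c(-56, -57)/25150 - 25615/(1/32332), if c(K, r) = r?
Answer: -20828832127057/25150 ≈ -8.2818e+8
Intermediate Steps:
c(-56, -57)/25150 - 25615/(1/32332) = -57/25150 - 25615/(1/32332) = -57*1/25150 - 25615/1/32332 = -57/25150 - 25615*32332 = -57/25150 - 828184180 = -20828832127057/25150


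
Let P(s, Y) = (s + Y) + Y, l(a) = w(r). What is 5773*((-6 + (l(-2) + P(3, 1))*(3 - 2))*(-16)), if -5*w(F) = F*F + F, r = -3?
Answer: 1016048/5 ≈ 2.0321e+5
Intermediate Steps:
w(F) = -F/5 - F²/5 (w(F) = -(F*F + F)/5 = -(F² + F)/5 = -(F + F²)/5 = -F/5 - F²/5)
l(a) = -6/5 (l(a) = -⅕*(-3)*(1 - 3) = -⅕*(-3)*(-2) = -6/5)
P(s, Y) = s + 2*Y (P(s, Y) = (Y + s) + Y = s + 2*Y)
5773*((-6 + (l(-2) + P(3, 1))*(3 - 2))*(-16)) = 5773*((-6 + (-6/5 + (3 + 2*1))*(3 - 2))*(-16)) = 5773*((-6 + (-6/5 + (3 + 2))*1)*(-16)) = 5773*((-6 + (-6/5 + 5)*1)*(-16)) = 5773*((-6 + (19/5)*1)*(-16)) = 5773*((-6 + 19/5)*(-16)) = 5773*(-11/5*(-16)) = 5773*(176/5) = 1016048/5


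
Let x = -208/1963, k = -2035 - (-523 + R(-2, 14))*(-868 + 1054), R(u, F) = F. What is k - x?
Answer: 13988505/151 ≈ 92639.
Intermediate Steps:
k = 92639 (k = -2035 - (-523 + 14)*(-868 + 1054) = -2035 - (-509)*186 = -2035 - 1*(-94674) = -2035 + 94674 = 92639)
x = -16/151 (x = -208*1/1963 = -16/151 ≈ -0.10596)
k - x = 92639 - 1*(-16/151) = 92639 + 16/151 = 13988505/151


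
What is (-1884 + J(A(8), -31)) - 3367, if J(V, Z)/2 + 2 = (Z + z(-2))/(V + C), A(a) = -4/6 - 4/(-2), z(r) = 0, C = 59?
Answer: -951341/181 ≈ -5256.0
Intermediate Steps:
A(a) = 4/3 (A(a) = -4*⅙ - 4*(-½) = -⅔ + 2 = 4/3)
J(V, Z) = -4 + 2*Z/(59 + V) (J(V, Z) = -4 + 2*((Z + 0)/(V + 59)) = -4 + 2*(Z/(59 + V)) = -4 + 2*Z/(59 + V))
(-1884 + J(A(8), -31)) - 3367 = (-1884 + 2*(-118 - 31 - 2*4/3)/(59 + 4/3)) - 3367 = (-1884 + 2*(-118 - 31 - 8/3)/(181/3)) - 3367 = (-1884 + 2*(3/181)*(-455/3)) - 3367 = (-1884 - 910/181) - 3367 = -341914/181 - 3367 = -951341/181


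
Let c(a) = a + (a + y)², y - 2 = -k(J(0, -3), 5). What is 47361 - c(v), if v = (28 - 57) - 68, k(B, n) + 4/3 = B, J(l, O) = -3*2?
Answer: 357953/9 ≈ 39773.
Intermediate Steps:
J(l, O) = -6
k(B, n) = -4/3 + B
y = 28/3 (y = 2 - (-4/3 - 6) = 2 - 1*(-22/3) = 2 + 22/3 = 28/3 ≈ 9.3333)
v = -97 (v = -29 - 68 = -97)
c(a) = a + (28/3 + a)² (c(a) = a + (a + 28/3)² = a + (28/3 + a)²)
47361 - c(v) = 47361 - (-97 + (28 + 3*(-97))²/9) = 47361 - (-97 + (28 - 291)²/9) = 47361 - (-97 + (⅑)*(-263)²) = 47361 - (-97 + (⅑)*69169) = 47361 - (-97 + 69169/9) = 47361 - 1*68296/9 = 47361 - 68296/9 = 357953/9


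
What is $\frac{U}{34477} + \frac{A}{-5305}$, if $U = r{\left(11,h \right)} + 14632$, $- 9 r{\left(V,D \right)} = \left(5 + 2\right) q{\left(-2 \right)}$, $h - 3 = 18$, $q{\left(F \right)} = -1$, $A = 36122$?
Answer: $- \frac{10509761771}{1646104365} \approx -6.3846$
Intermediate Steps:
$h = 21$ ($h = 3 + 18 = 21$)
$r{\left(V,D \right)} = \frac{7}{9}$ ($r{\left(V,D \right)} = - \frac{\left(5 + 2\right) \left(-1\right)}{9} = - \frac{7 \left(-1\right)}{9} = \left(- \frac{1}{9}\right) \left(-7\right) = \frac{7}{9}$)
$U = \frac{131695}{9}$ ($U = \frac{7}{9} + 14632 = \frac{131695}{9} \approx 14633.0$)
$\frac{U}{34477} + \frac{A}{-5305} = \frac{131695}{9 \cdot 34477} + \frac{36122}{-5305} = \frac{131695}{9} \cdot \frac{1}{34477} + 36122 \left(- \frac{1}{5305}\right) = \frac{131695}{310293} - \frac{36122}{5305} = - \frac{10509761771}{1646104365}$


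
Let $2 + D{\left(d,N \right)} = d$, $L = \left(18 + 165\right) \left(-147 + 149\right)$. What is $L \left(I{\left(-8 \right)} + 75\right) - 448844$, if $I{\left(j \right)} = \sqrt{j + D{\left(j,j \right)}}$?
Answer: $-421394 + 1098 i \sqrt{2} \approx -4.2139 \cdot 10^{5} + 1552.8 i$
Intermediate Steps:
$L = 366$ ($L = 183 \cdot 2 = 366$)
$D{\left(d,N \right)} = -2 + d$
$I{\left(j \right)} = \sqrt{-2 + 2 j}$ ($I{\left(j \right)} = \sqrt{j + \left(-2 + j\right)} = \sqrt{-2 + 2 j}$)
$L \left(I{\left(-8 \right)} + 75\right) - 448844 = 366 \left(\sqrt{-2 + 2 \left(-8\right)} + 75\right) - 448844 = 366 \left(\sqrt{-2 - 16} + 75\right) - 448844 = 366 \left(\sqrt{-18} + 75\right) - 448844 = 366 \left(3 i \sqrt{2} + 75\right) - 448844 = 366 \left(75 + 3 i \sqrt{2}\right) - 448844 = \left(27450 + 1098 i \sqrt{2}\right) - 448844 = -421394 + 1098 i \sqrt{2}$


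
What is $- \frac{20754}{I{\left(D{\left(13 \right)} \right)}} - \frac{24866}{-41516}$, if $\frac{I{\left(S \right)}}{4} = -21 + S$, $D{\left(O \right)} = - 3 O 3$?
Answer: $\frac{36472879}{954868} \approx 38.197$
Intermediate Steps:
$D{\left(O \right)} = - 9 O$
$I{\left(S \right)} = -84 + 4 S$ ($I{\left(S \right)} = 4 \left(-21 + S\right) = -84 + 4 S$)
$- \frac{20754}{I{\left(D{\left(13 \right)} \right)}} - \frac{24866}{-41516} = - \frac{20754}{-84 + 4 \left(\left(-9\right) 13\right)} - \frac{24866}{-41516} = - \frac{20754}{-84 + 4 \left(-117\right)} - - \frac{12433}{20758} = - \frac{20754}{-84 - 468} + \frac{12433}{20758} = - \frac{20754}{-552} + \frac{12433}{20758} = \left(-20754\right) \left(- \frac{1}{552}\right) + \frac{12433}{20758} = \frac{3459}{92} + \frac{12433}{20758} = \frac{36472879}{954868}$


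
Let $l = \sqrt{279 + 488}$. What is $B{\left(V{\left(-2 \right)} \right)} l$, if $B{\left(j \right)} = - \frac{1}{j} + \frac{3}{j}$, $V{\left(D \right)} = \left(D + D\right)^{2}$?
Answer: $\frac{\sqrt{767}}{8} \approx 3.4618$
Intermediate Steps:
$V{\left(D \right)} = 4 D^{2}$ ($V{\left(D \right)} = \left(2 D\right)^{2} = 4 D^{2}$)
$B{\left(j \right)} = \frac{2}{j}$
$l = \sqrt{767} \approx 27.695$
$B{\left(V{\left(-2 \right)} \right)} l = \frac{2}{4 \left(-2\right)^{2}} \sqrt{767} = \frac{2}{4 \cdot 4} \sqrt{767} = \frac{2}{16} \sqrt{767} = 2 \cdot \frac{1}{16} \sqrt{767} = \frac{\sqrt{767}}{8}$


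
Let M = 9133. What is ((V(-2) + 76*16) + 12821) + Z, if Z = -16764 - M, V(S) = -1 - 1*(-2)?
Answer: -11859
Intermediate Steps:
V(S) = 1 (V(S) = -1 + 2 = 1)
Z = -25897 (Z = -16764 - 1*9133 = -16764 - 9133 = -25897)
((V(-2) + 76*16) + 12821) + Z = ((1 + 76*16) + 12821) - 25897 = ((1 + 1216) + 12821) - 25897 = (1217 + 12821) - 25897 = 14038 - 25897 = -11859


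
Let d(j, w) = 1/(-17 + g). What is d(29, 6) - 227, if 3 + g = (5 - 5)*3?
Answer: -4541/20 ≈ -227.05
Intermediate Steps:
g = -3 (g = -3 + (5 - 5)*3 = -3 + 0*3 = -3 + 0 = -3)
d(j, w) = -1/20 (d(j, w) = 1/(-17 - 3) = 1/(-20) = -1/20)
d(29, 6) - 227 = -1/20 - 227 = -4541/20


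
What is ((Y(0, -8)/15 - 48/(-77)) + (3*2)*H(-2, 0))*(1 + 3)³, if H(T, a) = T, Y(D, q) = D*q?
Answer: -56064/77 ≈ -728.10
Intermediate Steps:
((Y(0, -8)/15 - 48/(-77)) + (3*2)*H(-2, 0))*(1 + 3)³ = (((0*(-8))/15 - 48/(-77)) + (3*2)*(-2))*(1 + 3)³ = ((0*(1/15) - 48*(-1/77)) + 6*(-2))*4³ = ((0 + 48/77) - 12)*64 = (48/77 - 12)*64 = -876/77*64 = -56064/77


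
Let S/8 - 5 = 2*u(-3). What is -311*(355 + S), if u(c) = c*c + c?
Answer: -152701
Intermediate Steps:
u(c) = c + c**2 (u(c) = c**2 + c = c + c**2)
S = 136 (S = 40 + 8*(2*(-3*(1 - 3))) = 40 + 8*(2*(-3*(-2))) = 40 + 8*(2*6) = 40 + 8*12 = 40 + 96 = 136)
-311*(355 + S) = -311*(355 + 136) = -311*491 = -152701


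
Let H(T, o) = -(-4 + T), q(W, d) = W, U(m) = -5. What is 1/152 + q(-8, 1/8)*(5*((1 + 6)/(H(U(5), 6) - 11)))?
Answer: 21281/152 ≈ 140.01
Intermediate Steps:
H(T, o) = 4 - T
1/152 + q(-8, 1/8)*(5*((1 + 6)/(H(U(5), 6) - 11))) = 1/152 - 40*(1 + 6)/((4 - 1*(-5)) - 11) = 1/152 - 40*7/((4 + 5) - 11) = 1/152 - 40*7/(9 - 11) = 1/152 - 40*7/(-2) = 1/152 - 40*7*(-1/2) = 1/152 - 40*(-7)/2 = 1/152 - 8*(-35/2) = 1/152 + 140 = 21281/152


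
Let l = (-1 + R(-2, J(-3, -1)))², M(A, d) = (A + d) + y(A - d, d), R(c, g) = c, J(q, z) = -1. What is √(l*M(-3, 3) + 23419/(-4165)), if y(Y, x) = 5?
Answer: √13940510/595 ≈ 6.2751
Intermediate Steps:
M(A, d) = 5 + A + d (M(A, d) = (A + d) + 5 = 5 + A + d)
l = 9 (l = (-1 - 2)² = (-3)² = 9)
√(l*M(-3, 3) + 23419/(-4165)) = √(9*(5 - 3 + 3) + 23419/(-4165)) = √(9*5 + 23419*(-1/4165)) = √(45 - 23419/4165) = √(164006/4165) = √13940510/595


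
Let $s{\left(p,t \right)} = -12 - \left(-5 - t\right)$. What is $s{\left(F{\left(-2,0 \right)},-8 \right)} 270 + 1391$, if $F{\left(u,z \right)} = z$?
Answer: $-2659$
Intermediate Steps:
$s{\left(p,t \right)} = -7 + t$ ($s{\left(p,t \right)} = -12 + \left(5 + t\right) = -7 + t$)
$s{\left(F{\left(-2,0 \right)},-8 \right)} 270 + 1391 = \left(-7 - 8\right) 270 + 1391 = \left(-15\right) 270 + 1391 = -4050 + 1391 = -2659$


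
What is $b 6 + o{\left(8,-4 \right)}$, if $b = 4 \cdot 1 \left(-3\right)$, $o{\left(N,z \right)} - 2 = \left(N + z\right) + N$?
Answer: $-58$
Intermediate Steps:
$o{\left(N,z \right)} = 2 + z + 2 N$ ($o{\left(N,z \right)} = 2 + \left(\left(N + z\right) + N\right) = 2 + \left(z + 2 N\right) = 2 + z + 2 N$)
$b = -12$ ($b = 4 \left(-3\right) = -12$)
$b 6 + o{\left(8,-4 \right)} = \left(-12\right) 6 + \left(2 - 4 + 2 \cdot 8\right) = -72 + \left(2 - 4 + 16\right) = -72 + 14 = -58$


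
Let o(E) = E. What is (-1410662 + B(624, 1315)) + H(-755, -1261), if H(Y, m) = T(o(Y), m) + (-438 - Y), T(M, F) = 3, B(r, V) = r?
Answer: -1409718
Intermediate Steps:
H(Y, m) = -435 - Y (H(Y, m) = 3 + (-438 - Y) = -435 - Y)
(-1410662 + B(624, 1315)) + H(-755, -1261) = (-1410662 + 624) + (-435 - 1*(-755)) = -1410038 + (-435 + 755) = -1410038 + 320 = -1409718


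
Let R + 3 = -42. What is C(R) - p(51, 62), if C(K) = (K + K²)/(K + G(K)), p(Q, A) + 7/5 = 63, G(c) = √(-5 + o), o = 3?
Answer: -1069816/10135 - 1980*I*√2/2027 ≈ -105.56 - 1.3814*I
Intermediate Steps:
G(c) = I*√2 (G(c) = √(-5 + 3) = √(-2) = I*√2)
R = -45 (R = -3 - 42 = -45)
p(Q, A) = 308/5 (p(Q, A) = -7/5 + 63 = 308/5)
C(K) = (K + K²)/(K + I*√2)
C(R) - p(51, 62) = -45*(1 - 45)/(-45 + I*√2) - 1*308/5 = -45*(-44)/(-45 + I*√2) - 308/5 = 1980/(-45 + I*√2) - 308/5 = -308/5 + 1980/(-45 + I*√2)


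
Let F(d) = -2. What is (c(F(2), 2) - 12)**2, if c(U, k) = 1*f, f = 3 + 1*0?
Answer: 81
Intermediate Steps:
f = 3 (f = 3 + 0 = 3)
c(U, k) = 3 (c(U, k) = 1*3 = 3)
(c(F(2), 2) - 12)**2 = (3 - 12)**2 = (-9)**2 = 81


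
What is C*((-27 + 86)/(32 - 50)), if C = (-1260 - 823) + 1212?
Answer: 51389/18 ≈ 2854.9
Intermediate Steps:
C = -871 (C = -2083 + 1212 = -871)
C*((-27 + 86)/(32 - 50)) = -871*(-27 + 86)/(32 - 50) = -51389/(-18) = -51389*(-1)/18 = -871*(-59/18) = 51389/18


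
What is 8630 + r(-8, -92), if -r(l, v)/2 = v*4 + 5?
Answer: 9356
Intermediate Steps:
r(l, v) = -10 - 8*v (r(l, v) = -2*(v*4 + 5) = -2*(4*v + 5) = -2*(5 + 4*v) = -10 - 8*v)
8630 + r(-8, -92) = 8630 + (-10 - 8*(-92)) = 8630 + (-10 + 736) = 8630 + 726 = 9356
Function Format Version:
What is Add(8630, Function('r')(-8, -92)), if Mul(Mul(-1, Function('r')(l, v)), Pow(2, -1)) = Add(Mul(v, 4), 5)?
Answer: 9356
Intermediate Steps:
Function('r')(l, v) = Add(-10, Mul(-8, v)) (Function('r')(l, v) = Mul(-2, Add(Mul(v, 4), 5)) = Mul(-2, Add(Mul(4, v), 5)) = Mul(-2, Add(5, Mul(4, v))) = Add(-10, Mul(-8, v)))
Add(8630, Function('r')(-8, -92)) = Add(8630, Add(-10, Mul(-8, -92))) = Add(8630, Add(-10, 736)) = Add(8630, 726) = 9356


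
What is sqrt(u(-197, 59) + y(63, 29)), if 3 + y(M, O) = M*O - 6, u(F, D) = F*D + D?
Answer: I*sqrt(9746) ≈ 98.722*I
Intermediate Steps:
u(F, D) = D + D*F (u(F, D) = D*F + D = D + D*F)
y(M, O) = -9 + M*O (y(M, O) = -3 + (M*O - 6) = -3 + (-6 + M*O) = -9 + M*O)
sqrt(u(-197, 59) + y(63, 29)) = sqrt(59*(1 - 197) + (-9 + 63*29)) = sqrt(59*(-196) + (-9 + 1827)) = sqrt(-11564 + 1818) = sqrt(-9746) = I*sqrt(9746)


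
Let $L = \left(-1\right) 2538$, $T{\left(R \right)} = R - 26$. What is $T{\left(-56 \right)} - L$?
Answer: $2456$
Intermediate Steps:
$T{\left(R \right)} = -26 + R$
$L = -2538$
$T{\left(-56 \right)} - L = \left(-26 - 56\right) - -2538 = -82 + 2538 = 2456$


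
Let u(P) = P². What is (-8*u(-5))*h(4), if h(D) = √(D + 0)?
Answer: -400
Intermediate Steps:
h(D) = √D
(-8*u(-5))*h(4) = (-8*(-5)²)*√4 = -8*25*2 = -200*2 = -400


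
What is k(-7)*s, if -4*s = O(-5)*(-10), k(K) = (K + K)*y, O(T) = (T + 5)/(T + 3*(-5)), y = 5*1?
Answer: 0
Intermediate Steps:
y = 5
O(T) = (5 + T)/(-15 + T) (O(T) = (5 + T)/(T - 15) = (5 + T)/(-15 + T))
k(K) = 10*K (k(K) = (K + K)*5 = (2*K)*5 = 10*K)
s = 0 (s = -(5 - 5)/(-15 - 5)*(-10)/4 = -0/(-20)*(-10)/4 = -(-1/20*0)*(-10)/4 = -0*(-10) = -1/4*0 = 0)
k(-7)*s = (10*(-7))*0 = -70*0 = 0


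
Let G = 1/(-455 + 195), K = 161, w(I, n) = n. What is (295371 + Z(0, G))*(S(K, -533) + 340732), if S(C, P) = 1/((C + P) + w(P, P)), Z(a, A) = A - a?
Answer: 23681144939732681/235300 ≈ 1.0064e+11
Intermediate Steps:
G = -1/260 (G = 1/(-260) = -1/260 ≈ -0.0038462)
S(C, P) = 1/(C + 2*P) (S(C, P) = 1/((C + P) + P) = 1/(C + 2*P))
(295371 + Z(0, G))*(S(K, -533) + 340732) = (295371 + (-1/260 - 1*0))*(1/(161 + 2*(-533)) + 340732) = (295371 + (-1/260 + 0))*(1/(161 - 1066) + 340732) = (295371 - 1/260)*(1/(-905) + 340732) = 76796459*(-1/905 + 340732)/260 = (76796459/260)*(308362459/905) = 23681144939732681/235300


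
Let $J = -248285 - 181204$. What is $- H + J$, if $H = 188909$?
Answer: $-618398$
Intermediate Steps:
$J = -429489$
$- H + J = \left(-1\right) 188909 - 429489 = -188909 - 429489 = -618398$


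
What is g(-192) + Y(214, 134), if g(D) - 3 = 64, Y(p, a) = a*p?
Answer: 28743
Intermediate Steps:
g(D) = 67 (g(D) = 3 + 64 = 67)
g(-192) + Y(214, 134) = 67 + 134*214 = 67 + 28676 = 28743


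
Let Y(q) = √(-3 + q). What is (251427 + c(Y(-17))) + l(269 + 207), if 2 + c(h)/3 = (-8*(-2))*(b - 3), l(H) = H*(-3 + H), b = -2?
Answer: 476329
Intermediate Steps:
c(h) = -246 (c(h) = -6 + 3*((-8*(-2))*(-2 - 3)) = -6 + 3*(16*(-5)) = -6 + 3*(-80) = -6 - 240 = -246)
(251427 + c(Y(-17))) + l(269 + 207) = (251427 - 246) + (269 + 207)*(-3 + (269 + 207)) = 251181 + 476*(-3 + 476) = 251181 + 476*473 = 251181 + 225148 = 476329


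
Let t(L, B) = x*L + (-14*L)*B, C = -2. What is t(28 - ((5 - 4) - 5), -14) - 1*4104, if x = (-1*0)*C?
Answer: 2168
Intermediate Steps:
x = 0 (x = -1*0*(-2) = 0*(-2) = 0)
t(L, B) = -14*B*L (t(L, B) = 0*L + (-14*L)*B = 0 - 14*B*L = -14*B*L)
t(28 - ((5 - 4) - 5), -14) - 1*4104 = -14*(-14)*(28 - ((5 - 4) - 5)) - 1*4104 = -14*(-14)*(28 - (1 - 5)) - 4104 = -14*(-14)*(28 - 1*(-4)) - 4104 = -14*(-14)*(28 + 4) - 4104 = -14*(-14)*32 - 4104 = 6272 - 4104 = 2168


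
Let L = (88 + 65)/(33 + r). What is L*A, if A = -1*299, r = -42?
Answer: 5083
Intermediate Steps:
L = -17 (L = (88 + 65)/(33 - 42) = 153/(-9) = 153*(-⅑) = -17)
A = -299
L*A = -17*(-299) = 5083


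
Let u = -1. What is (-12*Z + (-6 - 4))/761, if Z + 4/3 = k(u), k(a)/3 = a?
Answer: 42/761 ≈ 0.055191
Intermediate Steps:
k(a) = 3*a
Z = -13/3 (Z = -4/3 + 3*(-1) = -4/3 - 3 = -13/3 ≈ -4.3333)
(-12*Z + (-6 - 4))/761 = (-12*(-13/3) + (-6 - 4))/761 = (52 - 10)*(1/761) = 42*(1/761) = 42/761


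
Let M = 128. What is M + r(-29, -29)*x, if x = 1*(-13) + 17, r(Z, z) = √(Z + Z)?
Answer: 128 + 4*I*√58 ≈ 128.0 + 30.463*I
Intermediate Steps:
r(Z, z) = √2*√Z (r(Z, z) = √(2*Z) = √2*√Z)
x = 4 (x = -13 + 17 = 4)
M + r(-29, -29)*x = 128 + (√2*√(-29))*4 = 128 + (√2*(I*√29))*4 = 128 + (I*√58)*4 = 128 + 4*I*√58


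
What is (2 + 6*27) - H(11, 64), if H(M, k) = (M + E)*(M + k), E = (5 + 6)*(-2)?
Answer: 989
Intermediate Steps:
E = -22 (E = 11*(-2) = -22)
H(M, k) = (-22 + M)*(M + k) (H(M, k) = (M - 22)*(M + k) = (-22 + M)*(M + k))
(2 + 6*27) - H(11, 64) = (2 + 6*27) - (11² - 22*11 - 22*64 + 11*64) = (2 + 162) - (121 - 242 - 1408 + 704) = 164 - 1*(-825) = 164 + 825 = 989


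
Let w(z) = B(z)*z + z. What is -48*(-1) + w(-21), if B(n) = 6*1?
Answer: -99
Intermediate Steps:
B(n) = 6
w(z) = 7*z (w(z) = 6*z + z = 7*z)
-48*(-1) + w(-21) = -48*(-1) + 7*(-21) = 48 - 147 = -99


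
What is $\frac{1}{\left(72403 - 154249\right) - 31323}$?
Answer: $- \frac{1}{113169} \approx -8.8363 \cdot 10^{-6}$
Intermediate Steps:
$\frac{1}{\left(72403 - 154249\right) - 31323} = \frac{1}{-81846 - 31323} = \frac{1}{-113169} = - \frac{1}{113169}$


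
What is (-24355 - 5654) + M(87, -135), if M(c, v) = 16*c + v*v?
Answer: -10392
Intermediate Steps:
M(c, v) = v² + 16*c (M(c, v) = 16*c + v² = v² + 16*c)
(-24355 - 5654) + M(87, -135) = (-24355 - 5654) + ((-135)² + 16*87) = -30009 + (18225 + 1392) = -30009 + 19617 = -10392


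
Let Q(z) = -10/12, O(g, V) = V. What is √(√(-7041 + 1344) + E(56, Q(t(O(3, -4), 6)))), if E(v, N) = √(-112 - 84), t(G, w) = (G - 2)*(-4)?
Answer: √I*√(14 + 3*√633) ≈ 6.6887 + 6.6887*I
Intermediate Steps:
t(G, w) = 8 - 4*G (t(G, w) = (-2 + G)*(-4) = 8 - 4*G)
Q(z) = -⅚ (Q(z) = -10*1/12 = -⅚)
E(v, N) = 14*I (E(v, N) = √(-196) = 14*I)
√(√(-7041 + 1344) + E(56, Q(t(O(3, -4), 6)))) = √(√(-7041 + 1344) + 14*I) = √(√(-5697) + 14*I) = √(3*I*√633 + 14*I) = √(14*I + 3*I*√633)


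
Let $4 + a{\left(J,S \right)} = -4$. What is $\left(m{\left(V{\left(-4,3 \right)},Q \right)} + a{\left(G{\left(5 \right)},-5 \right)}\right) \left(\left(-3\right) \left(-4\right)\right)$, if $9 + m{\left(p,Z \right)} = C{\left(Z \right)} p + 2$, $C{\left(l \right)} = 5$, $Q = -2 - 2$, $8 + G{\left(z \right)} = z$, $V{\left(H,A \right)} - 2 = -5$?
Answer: $-360$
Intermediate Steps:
$V{\left(H,A \right)} = -3$ ($V{\left(H,A \right)} = 2 - 5 = -3$)
$G{\left(z \right)} = -8 + z$
$Q = -4$ ($Q = -2 - 2 = -4$)
$a{\left(J,S \right)} = -8$ ($a{\left(J,S \right)} = -4 - 4 = -8$)
$m{\left(p,Z \right)} = -7 + 5 p$ ($m{\left(p,Z \right)} = -9 + \left(5 p + 2\right) = -9 + \left(2 + 5 p\right) = -7 + 5 p$)
$\left(m{\left(V{\left(-4,3 \right)},Q \right)} + a{\left(G{\left(5 \right)},-5 \right)}\right) \left(\left(-3\right) \left(-4\right)\right) = \left(\left(-7 + 5 \left(-3\right)\right) - 8\right) \left(\left(-3\right) \left(-4\right)\right) = \left(\left(-7 - 15\right) - 8\right) 12 = \left(-22 - 8\right) 12 = \left(-30\right) 12 = -360$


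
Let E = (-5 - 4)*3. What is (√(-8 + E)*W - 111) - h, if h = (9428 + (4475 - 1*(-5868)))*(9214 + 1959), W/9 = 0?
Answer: -220901494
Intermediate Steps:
W = 0 (W = 9*0 = 0)
E = -27 (E = -9*3 = -27)
h = 220901383 (h = (9428 + (4475 + 5868))*11173 = (9428 + 10343)*11173 = 19771*11173 = 220901383)
(√(-8 + E)*W - 111) - h = (√(-8 - 27)*0 - 111) - 1*220901383 = (√(-35)*0 - 111) - 220901383 = ((I*√35)*0 - 111) - 220901383 = (0 - 111) - 220901383 = -111 - 220901383 = -220901494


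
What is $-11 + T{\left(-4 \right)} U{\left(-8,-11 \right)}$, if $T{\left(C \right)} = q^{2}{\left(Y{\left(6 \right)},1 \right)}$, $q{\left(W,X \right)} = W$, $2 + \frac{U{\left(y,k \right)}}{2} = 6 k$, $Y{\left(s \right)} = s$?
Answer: $-4907$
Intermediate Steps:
$U{\left(y,k \right)} = -4 + 12 k$ ($U{\left(y,k \right)} = -4 + 2 \cdot 6 k = -4 + 12 k$)
$T{\left(C \right)} = 36$ ($T{\left(C \right)} = 6^{2} = 36$)
$-11 + T{\left(-4 \right)} U{\left(-8,-11 \right)} = -11 + 36 \left(-4 + 12 \left(-11\right)\right) = -11 + 36 \left(-4 - 132\right) = -11 + 36 \left(-136\right) = -11 - 4896 = -4907$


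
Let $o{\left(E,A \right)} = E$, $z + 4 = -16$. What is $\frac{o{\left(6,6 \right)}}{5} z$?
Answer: $-24$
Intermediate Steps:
$z = -20$ ($z = -4 - 16 = -20$)
$\frac{o{\left(6,6 \right)}}{5} z = \frac{6}{5} \left(-20\right) = -24$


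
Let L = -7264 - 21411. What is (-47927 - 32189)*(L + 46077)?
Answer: -1394178632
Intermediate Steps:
L = -28675
(-47927 - 32189)*(L + 46077) = (-47927 - 32189)*(-28675 + 46077) = -80116*17402 = -1394178632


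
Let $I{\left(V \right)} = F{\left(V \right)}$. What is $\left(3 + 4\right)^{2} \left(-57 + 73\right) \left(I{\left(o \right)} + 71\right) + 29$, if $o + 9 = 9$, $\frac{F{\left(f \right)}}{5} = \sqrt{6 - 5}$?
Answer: $59613$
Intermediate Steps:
$F{\left(f \right)} = 5$ ($F{\left(f \right)} = 5 \sqrt{6 - 5} = 5 \sqrt{1} = 5 \cdot 1 = 5$)
$o = 0$ ($o = -9 + 9 = 0$)
$I{\left(V \right)} = 5$
$\left(3 + 4\right)^{2} \left(-57 + 73\right) \left(I{\left(o \right)} + 71\right) + 29 = \left(3 + 4\right)^{2} \left(-57 + 73\right) \left(5 + 71\right) + 29 = 7^{2} \cdot 16 \cdot 76 + 29 = 49 \cdot 1216 + 29 = 59584 + 29 = 59613$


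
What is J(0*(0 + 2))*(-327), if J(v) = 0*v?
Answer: 0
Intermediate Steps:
J(v) = 0
J(0*(0 + 2))*(-327) = 0*(-327) = 0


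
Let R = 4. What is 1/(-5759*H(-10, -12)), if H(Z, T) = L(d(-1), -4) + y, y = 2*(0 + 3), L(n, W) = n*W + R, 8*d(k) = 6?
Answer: -1/40313 ≈ -2.4806e-5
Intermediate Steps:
d(k) = ¾ (d(k) = (⅛)*6 = ¾)
L(n, W) = 4 + W*n (L(n, W) = n*W + 4 = W*n + 4 = 4 + W*n)
y = 6 (y = 2*3 = 6)
H(Z, T) = 7 (H(Z, T) = (4 - 4*¾) + 6 = (4 - 3) + 6 = 1 + 6 = 7)
1/(-5759*H(-10, -12)) = 1/(-5759*7) = 1/(-40313) = -1/40313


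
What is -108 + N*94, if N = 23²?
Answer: 49618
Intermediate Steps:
N = 529
-108 + N*94 = -108 + 529*94 = -108 + 49726 = 49618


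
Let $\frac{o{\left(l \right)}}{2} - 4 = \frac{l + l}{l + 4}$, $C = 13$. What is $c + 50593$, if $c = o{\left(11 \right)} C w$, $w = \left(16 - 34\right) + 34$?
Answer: $\frac{793007}{15} \approx 52867.0$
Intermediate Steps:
$w = 16$ ($w = -18 + 34 = 16$)
$o{\left(l \right)} = 8 + \frac{4 l}{4 + l}$ ($o{\left(l \right)} = 8 + 2 \frac{l + l}{l + 4} = 8 + 2 \frac{2 l}{4 + l} = 8 + \frac{4 l}{4 + l}$)
$c = \frac{34112}{15}$ ($c = \frac{4 \left(8 + 3 \cdot 11\right)}{4 + 11} \cdot 13 \cdot 16 = \frac{4 \left(8 + 33\right)}{15} \cdot 13 \cdot 16 = 4 \cdot \frac{1}{15} \cdot 41 \cdot 13 \cdot 16 = \frac{164}{15} \cdot 13 \cdot 16 = \frac{2132}{15} \cdot 16 = \frac{34112}{15} \approx 2274.1$)
$c + 50593 = \frac{34112}{15} + 50593 = \frac{793007}{15}$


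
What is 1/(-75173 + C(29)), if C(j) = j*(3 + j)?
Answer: -1/74245 ≈ -1.3469e-5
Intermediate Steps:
1/(-75173 + C(29)) = 1/(-75173 + 29*(3 + 29)) = 1/(-75173 + 29*32) = 1/(-75173 + 928) = 1/(-74245) = -1/74245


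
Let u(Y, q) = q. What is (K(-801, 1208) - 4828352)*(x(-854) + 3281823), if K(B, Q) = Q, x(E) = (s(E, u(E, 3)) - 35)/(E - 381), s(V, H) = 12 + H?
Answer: -3912932573576040/247 ≈ -1.5842e+13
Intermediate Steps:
x(E) = -20/(-381 + E) (x(E) = ((12 + 3) - 35)/(E - 381) = (15 - 35)/(-381 + E) = -20/(-381 + E))
(K(-801, 1208) - 4828352)*(x(-854) + 3281823) = (1208 - 4828352)*(-20/(-381 - 854) + 3281823) = -4827144*(-20/(-1235) + 3281823) = -4827144*(-20*(-1/1235) + 3281823) = -4827144*(4/247 + 3281823) = -4827144*810610285/247 = -3912932573576040/247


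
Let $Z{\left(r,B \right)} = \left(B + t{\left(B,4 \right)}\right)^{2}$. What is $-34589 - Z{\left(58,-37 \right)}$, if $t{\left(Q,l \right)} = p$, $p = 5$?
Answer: $-35613$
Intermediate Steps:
$t{\left(Q,l \right)} = 5$
$Z{\left(r,B \right)} = \left(5 + B\right)^{2}$ ($Z{\left(r,B \right)} = \left(B + 5\right)^{2} = \left(5 + B\right)^{2}$)
$-34589 - Z{\left(58,-37 \right)} = -34589 - \left(5 - 37\right)^{2} = -34589 - \left(-32\right)^{2} = -34589 - 1024 = -35613$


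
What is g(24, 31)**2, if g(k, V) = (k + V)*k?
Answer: 1742400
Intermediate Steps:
g(k, V) = k*(V + k) (g(k, V) = (V + k)*k = k*(V + k))
g(24, 31)**2 = (24*(31 + 24))**2 = (24*55)**2 = 1320**2 = 1742400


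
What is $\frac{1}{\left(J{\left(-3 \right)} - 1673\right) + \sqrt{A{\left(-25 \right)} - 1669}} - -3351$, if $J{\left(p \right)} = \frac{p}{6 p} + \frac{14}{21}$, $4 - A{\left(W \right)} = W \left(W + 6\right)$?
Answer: $\frac{337573410081}{100738129} - \frac{72 i \sqrt{535}}{100738129} \approx 3351.0 - 1.6532 \cdot 10^{-5} i$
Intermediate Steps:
$A{\left(W \right)} = 4 - W \left(6 + W\right)$ ($A{\left(W \right)} = 4 - W \left(W + 6\right) = 4 - W \left(6 + W\right)$)
$J{\left(p \right)} = \frac{5}{6}$ ($J{\left(p \right)} = p \frac{1}{6 p} + 14 \cdot \frac{1}{21} = \frac{1}{6} + \frac{2}{3} = \frac{5}{6}$)
$\frac{1}{\left(J{\left(-3 \right)} - 1673\right) + \sqrt{A{\left(-25 \right)} - 1669}} - -3351 = \frac{1}{\left(\frac{5}{6} - 1673\right) + \sqrt{\left(4 - \left(-25\right)^{2} - -150\right) - 1669}} - -3351 = \frac{1}{\left(\frac{5}{6} - 1673\right) + \sqrt{\left(4 - 625 + 150\right) - 1669}} + 3351 = \frac{1}{- \frac{10033}{6} + \sqrt{\left(4 - 625 + 150\right) - 1669}} + 3351 = \frac{1}{- \frac{10033}{6} + \sqrt{-471 - 1669}} + 3351 = \frac{1}{- \frac{10033}{6} + \sqrt{-2140}} + 3351 = \frac{1}{- \frac{10033}{6} + 2 i \sqrt{535}} + 3351 = 3351 + \frac{1}{- \frac{10033}{6} + 2 i \sqrt{535}}$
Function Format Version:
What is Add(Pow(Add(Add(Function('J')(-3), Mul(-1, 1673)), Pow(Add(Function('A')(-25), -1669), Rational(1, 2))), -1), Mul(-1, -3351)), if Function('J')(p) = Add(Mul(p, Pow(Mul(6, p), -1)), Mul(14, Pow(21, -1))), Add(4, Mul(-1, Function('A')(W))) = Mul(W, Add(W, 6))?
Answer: Add(Rational(337573410081, 100738129), Mul(Rational(-72, 100738129), I, Pow(535, Rational(1, 2)))) ≈ Add(3351.0, Mul(-1.6532e-5, I))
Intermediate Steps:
Function('A')(W) = Add(4, Mul(-1, W, Add(6, W))) (Function('A')(W) = Add(4, Mul(-1, Mul(W, Add(W, 6)))) = Add(4, Mul(-1, Mul(W, Add(6, W)))) = Add(4, Mul(-1, W, Add(6, W))))
Function('J')(p) = Rational(5, 6) (Function('J')(p) = Add(Mul(p, Mul(Rational(1, 6), Pow(p, -1))), Mul(14, Rational(1, 21))) = Add(Rational(1, 6), Rational(2, 3)) = Rational(5, 6))
Add(Pow(Add(Add(Function('J')(-3), Mul(-1, 1673)), Pow(Add(Function('A')(-25), -1669), Rational(1, 2))), -1), Mul(-1, -3351)) = Add(Pow(Add(Add(Rational(5, 6), Mul(-1, 1673)), Pow(Add(Add(4, Mul(-1, Pow(-25, 2)), Mul(-6, -25)), -1669), Rational(1, 2))), -1), Mul(-1, -3351)) = Add(Pow(Add(Add(Rational(5, 6), -1673), Pow(Add(Add(4, Mul(-1, 625), 150), -1669), Rational(1, 2))), -1), 3351) = Add(Pow(Add(Rational(-10033, 6), Pow(Add(Add(4, -625, 150), -1669), Rational(1, 2))), -1), 3351) = Add(Pow(Add(Rational(-10033, 6), Pow(Add(-471, -1669), Rational(1, 2))), -1), 3351) = Add(Pow(Add(Rational(-10033, 6), Pow(-2140, Rational(1, 2))), -1), 3351) = Add(Pow(Add(Rational(-10033, 6), Mul(2, I, Pow(535, Rational(1, 2)))), -1), 3351) = Add(3351, Pow(Add(Rational(-10033, 6), Mul(2, I, Pow(535, Rational(1, 2)))), -1))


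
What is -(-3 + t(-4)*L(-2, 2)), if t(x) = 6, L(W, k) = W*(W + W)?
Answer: -45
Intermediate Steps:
L(W, k) = 2*W² (L(W, k) = W*(2*W) = 2*W²)
-(-3 + t(-4)*L(-2, 2)) = -(-3 + 6*(2*(-2)²)) = -(-3 + 6*(2*4)) = -(-3 + 6*8) = -(-3 + 48) = -1*45 = -45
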